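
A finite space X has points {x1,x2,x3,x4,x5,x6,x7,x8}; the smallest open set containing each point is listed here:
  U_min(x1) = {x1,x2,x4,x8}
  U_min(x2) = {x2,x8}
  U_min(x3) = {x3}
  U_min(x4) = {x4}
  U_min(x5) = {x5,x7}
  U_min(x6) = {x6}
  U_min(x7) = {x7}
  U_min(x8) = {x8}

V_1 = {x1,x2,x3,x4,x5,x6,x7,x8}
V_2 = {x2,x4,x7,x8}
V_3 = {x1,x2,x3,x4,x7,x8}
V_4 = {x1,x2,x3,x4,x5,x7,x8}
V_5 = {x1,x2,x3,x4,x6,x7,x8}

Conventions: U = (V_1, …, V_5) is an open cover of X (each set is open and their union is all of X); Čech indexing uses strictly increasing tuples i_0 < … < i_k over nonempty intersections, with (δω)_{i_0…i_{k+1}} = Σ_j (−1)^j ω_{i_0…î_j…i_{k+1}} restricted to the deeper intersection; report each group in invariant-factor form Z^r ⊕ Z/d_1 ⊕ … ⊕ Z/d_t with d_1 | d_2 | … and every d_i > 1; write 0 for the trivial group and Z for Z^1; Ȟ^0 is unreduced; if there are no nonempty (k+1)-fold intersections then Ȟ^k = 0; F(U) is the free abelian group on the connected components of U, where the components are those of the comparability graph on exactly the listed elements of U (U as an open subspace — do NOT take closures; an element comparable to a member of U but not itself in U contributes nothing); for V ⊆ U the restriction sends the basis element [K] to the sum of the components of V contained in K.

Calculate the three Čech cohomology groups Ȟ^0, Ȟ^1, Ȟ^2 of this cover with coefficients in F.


Ȟ^0(U;F) ≅ Z^4, Ȟ^1(U;F) ≅ 0 and Ȟ^2(U;F) ≅ 0

cover nerve:
  V12={x2,x4,x7,x8} V13={x1,x2,x3,x4,x7,x8} V14={x1,x2,x3,x4,x5,x7,x8} V15={x1,x2,x3,x4,x6,x7,x8} V23={x2,x4,x7,x8} V24={x2,x4,x7,x8} V25={x2,x4,x7,x8} V34={x1,x2,x3,x4,x7,x8} V35={x1,x2,x3,x4,x7,x8} V45={x1,x2,x3,x4,x7,x8}
  V123={x2,x4,x7,x8} V124={x2,x4,x7,x8} V125={x2,x4,x7,x8} V134={x1,x2,x3,x4,x7,x8} V135={x1,x2,x3,x4,x7,x8} V145={x1,x2,x3,x4,x7,x8} V234={x2,x4,x7,x8} V235={x2,x4,x7,x8} V245={x2,x4,x7,x8} V345={x1,x2,x3,x4,x7,x8}
  V1234={x2,x4,x7,x8} V1235={x2,x4,x7,x8} V1245={x2,x4,x7,x8} V1345={x1,x2,x3,x4,x7,x8} V2345={x2,x4,x7,x8}
  V12345={x2,x4,x7,x8}
components per intersection:
  V1: {x1,x2,x4,x8} {x3} {x5,x7} {x6}
  V2: {x2,x8} {x4} {x7}
  V3: {x1,x2,x4,x8} {x3} {x7}
  V4: {x1,x2,x4,x8} {x3} {x5,x7}
  V5: {x1,x2,x4,x8} {x3} {x6} {x7}
  V12: {x2,x8} {x4} {x7}
  V13: {x1,x2,x4,x8} {x3} {x7}
  V14: {x1,x2,x4,x8} {x3} {x5,x7}
  V15: {x1,x2,x4,x8} {x3} {x6} {x7}
  V23: {x2,x8} {x4} {x7}
  V24: {x2,x8} {x4} {x7}
  V25: {x2,x8} {x4} {x7}
  V34: {x1,x2,x4,x8} {x3} {x7}
  V35: {x1,x2,x4,x8} {x3} {x7}
  V45: {x1,x2,x4,x8} {x3} {x7}
  V123: {x2,x8} {x4} {x7}
  V124: {x2,x8} {x4} {x7}
  V125: {x2,x8} {x4} {x7}
  V134: {x1,x2,x4,x8} {x3} {x7}
  V135: {x1,x2,x4,x8} {x3} {x7}
  V145: {x1,x2,x4,x8} {x3} {x7}
  V234: {x2,x8} {x4} {x7}
  V235: {x2,x8} {x4} {x7}
  V245: {x2,x8} {x4} {x7}
  V345: {x1,x2,x4,x8} {x3} {x7}
  V1234: {x2,x8} {x4} {x7}
  V1235: {x2,x8} {x4} {x7}
  V1245: {x2,x8} {x4} {x7}
  V1345: {x1,x2,x4,x8} {x3} {x7}
  V2345: {x2,x8} {x4} {x7}
  V12345: {x2,x8} {x4} {x7}
C dims 17,31,30,15; δ0: rk 13, SNF 1^13; δ1: rk 18, SNF 1^18; δ2: rk 12, SNF 1^12
Ȟ^0: (17−13)−0=4 ⇒ Z^4
Ȟ^1: (31−18)−13=0 ⇒ 0
Ȟ^2: (30−12)−18=0 ⇒ 0


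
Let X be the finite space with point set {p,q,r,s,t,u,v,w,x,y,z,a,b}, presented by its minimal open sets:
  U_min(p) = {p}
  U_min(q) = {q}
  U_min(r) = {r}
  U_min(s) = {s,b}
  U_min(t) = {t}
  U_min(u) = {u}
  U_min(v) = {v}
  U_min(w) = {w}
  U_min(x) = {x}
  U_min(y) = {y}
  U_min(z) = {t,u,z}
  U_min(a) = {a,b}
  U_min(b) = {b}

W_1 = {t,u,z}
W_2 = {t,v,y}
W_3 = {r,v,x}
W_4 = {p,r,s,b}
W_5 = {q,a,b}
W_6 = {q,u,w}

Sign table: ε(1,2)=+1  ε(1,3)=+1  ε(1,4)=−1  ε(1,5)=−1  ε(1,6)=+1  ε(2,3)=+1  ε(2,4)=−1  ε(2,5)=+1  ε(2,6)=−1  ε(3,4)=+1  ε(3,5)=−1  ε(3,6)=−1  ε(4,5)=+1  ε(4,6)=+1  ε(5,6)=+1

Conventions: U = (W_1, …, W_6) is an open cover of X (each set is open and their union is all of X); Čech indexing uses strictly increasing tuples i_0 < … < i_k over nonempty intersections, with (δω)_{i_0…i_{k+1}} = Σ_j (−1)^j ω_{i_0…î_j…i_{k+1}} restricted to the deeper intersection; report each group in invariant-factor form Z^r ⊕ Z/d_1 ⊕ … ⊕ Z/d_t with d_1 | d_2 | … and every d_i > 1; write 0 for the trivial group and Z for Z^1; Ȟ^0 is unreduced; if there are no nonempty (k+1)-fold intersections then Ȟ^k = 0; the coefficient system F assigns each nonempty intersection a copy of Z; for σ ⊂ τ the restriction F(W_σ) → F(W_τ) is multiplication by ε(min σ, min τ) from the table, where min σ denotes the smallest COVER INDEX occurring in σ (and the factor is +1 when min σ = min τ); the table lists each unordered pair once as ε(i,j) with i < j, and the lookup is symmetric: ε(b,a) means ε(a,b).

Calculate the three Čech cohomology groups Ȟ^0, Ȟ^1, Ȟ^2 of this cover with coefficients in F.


Ȟ^0 ≅ Z, Ȟ^1 ≅ Z and Ȟ^2 ≅ 0

nerve of the cover:
  W12={t} W16={u} W23={v} W34={r} W45={b} W56={q}
C dims 6,6; δ0: rk 5, SNF 1^5
Ȟ^0 = (6 − 5) − 0 = 1, so Ȟ^0 ≅ Z
Ȟ^1 = (6 − 0) − 5 = 1, so Ȟ^1 ≅ Z
Ȟ^2 = (0 − 0) − 0 = 0, so Ȟ^2 ≅ 0


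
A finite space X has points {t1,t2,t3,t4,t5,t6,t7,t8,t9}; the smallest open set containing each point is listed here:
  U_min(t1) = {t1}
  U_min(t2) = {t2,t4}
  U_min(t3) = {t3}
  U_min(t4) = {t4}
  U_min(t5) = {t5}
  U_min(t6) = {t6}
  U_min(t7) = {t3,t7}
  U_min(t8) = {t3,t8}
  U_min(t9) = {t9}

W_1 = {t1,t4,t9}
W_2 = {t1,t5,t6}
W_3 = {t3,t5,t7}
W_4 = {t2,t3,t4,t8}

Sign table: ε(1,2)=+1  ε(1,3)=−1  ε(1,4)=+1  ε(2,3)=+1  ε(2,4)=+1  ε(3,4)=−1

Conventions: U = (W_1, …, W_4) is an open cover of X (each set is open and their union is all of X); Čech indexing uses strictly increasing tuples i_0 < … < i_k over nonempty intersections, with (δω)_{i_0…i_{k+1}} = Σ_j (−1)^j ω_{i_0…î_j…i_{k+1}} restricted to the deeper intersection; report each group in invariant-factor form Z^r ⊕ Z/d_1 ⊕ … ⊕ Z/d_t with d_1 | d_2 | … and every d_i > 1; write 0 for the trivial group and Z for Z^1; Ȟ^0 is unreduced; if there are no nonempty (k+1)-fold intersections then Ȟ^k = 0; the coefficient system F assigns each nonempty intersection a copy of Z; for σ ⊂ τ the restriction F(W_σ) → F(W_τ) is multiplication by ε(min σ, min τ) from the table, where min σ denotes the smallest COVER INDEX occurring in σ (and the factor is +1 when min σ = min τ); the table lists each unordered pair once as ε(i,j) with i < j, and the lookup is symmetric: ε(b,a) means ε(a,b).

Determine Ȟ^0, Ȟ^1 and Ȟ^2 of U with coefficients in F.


Ȟ^0 ≅ 0; Ȟ^1 ≅ Z/2; Ȟ^2 ≅ 0

nerve simplices:
  W12={t1} W14={t4} W23={t5} W34={t3}
C dims 4,4; δ0: rk 4, SNF 1^3·2
degree 0: 4−4−0 = 0 → Ȟ^0 ≅ 0
degree 1: 4−0−4 = 0 plus torsion [2] → Ȟ^1 ≅ Z/2
degree 2: 0−0−0 = 0 → Ȟ^2 ≅ 0


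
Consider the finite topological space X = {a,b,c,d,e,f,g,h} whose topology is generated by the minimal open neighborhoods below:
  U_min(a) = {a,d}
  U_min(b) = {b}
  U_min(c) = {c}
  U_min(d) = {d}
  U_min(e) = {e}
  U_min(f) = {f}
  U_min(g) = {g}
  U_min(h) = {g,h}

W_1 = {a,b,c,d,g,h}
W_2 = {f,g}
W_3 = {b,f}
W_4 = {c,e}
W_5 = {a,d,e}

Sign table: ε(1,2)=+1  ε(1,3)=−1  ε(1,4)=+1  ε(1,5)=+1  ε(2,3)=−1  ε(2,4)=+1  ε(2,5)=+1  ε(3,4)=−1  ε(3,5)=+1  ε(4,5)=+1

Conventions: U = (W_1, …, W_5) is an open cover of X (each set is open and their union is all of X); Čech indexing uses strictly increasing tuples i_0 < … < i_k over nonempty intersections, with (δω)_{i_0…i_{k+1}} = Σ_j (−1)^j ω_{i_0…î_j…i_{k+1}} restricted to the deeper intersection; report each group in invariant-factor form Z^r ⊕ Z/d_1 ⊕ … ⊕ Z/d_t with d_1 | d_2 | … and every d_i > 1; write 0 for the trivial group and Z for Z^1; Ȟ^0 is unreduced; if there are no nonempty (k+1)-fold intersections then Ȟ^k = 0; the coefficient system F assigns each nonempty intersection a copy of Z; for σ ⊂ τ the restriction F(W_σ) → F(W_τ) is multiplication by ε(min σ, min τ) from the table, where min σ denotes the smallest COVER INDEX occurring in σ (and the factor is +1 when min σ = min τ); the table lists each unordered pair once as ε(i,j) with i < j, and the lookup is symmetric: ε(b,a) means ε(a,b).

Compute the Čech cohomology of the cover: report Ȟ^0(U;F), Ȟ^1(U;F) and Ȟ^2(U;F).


cover nerve:
  W12={g} W13={b} W14={c} W15={a,d} W23={f} W45={e}
C dims 5,6; δ0: rk 4, SNF 1^4
Ȟ^0: (5−4)−0=1 ⇒ Z
Ȟ^1: (6−0)−4=2 ⇒ Z^2
Ȟ^2: (0−0)−0=0 ⇒ 0

Ȟ^0(U;F) ≅ Z,  Ȟ^1(U;F) ≅ Z^2,  Ȟ^2(U;F) ≅ 0


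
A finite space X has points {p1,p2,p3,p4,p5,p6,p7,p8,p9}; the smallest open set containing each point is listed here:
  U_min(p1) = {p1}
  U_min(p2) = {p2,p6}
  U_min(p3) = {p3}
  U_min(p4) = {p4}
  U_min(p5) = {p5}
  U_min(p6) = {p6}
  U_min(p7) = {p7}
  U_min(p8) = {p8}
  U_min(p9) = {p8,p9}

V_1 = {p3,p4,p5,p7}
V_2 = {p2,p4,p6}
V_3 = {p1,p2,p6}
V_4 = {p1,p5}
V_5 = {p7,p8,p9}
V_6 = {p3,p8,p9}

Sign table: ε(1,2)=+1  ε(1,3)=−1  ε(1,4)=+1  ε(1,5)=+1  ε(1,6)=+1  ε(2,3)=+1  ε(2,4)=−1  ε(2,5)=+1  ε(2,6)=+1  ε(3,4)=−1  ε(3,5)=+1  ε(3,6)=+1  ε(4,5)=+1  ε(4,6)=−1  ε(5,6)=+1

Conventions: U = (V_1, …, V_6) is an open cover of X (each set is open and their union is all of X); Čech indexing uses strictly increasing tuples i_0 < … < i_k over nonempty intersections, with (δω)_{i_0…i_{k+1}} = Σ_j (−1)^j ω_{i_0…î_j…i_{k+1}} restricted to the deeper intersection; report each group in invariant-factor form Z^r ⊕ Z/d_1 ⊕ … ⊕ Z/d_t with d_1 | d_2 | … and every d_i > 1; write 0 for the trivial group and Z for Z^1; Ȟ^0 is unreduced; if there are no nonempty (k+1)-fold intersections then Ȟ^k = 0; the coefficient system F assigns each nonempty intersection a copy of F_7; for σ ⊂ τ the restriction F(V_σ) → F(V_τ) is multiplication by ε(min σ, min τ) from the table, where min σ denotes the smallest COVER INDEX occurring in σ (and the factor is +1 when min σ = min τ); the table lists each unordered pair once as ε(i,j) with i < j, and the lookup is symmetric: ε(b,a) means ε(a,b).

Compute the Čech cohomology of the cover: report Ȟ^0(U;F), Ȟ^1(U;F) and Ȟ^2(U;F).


cover nerve:
  V12={p4} V14={p5} V15={p7} V16={p3} V23={p2,p6} V34={p1} V56={p8,p9}
C dims 6,7; δ0: rk_F7 6
Ȟ^0: (6−6)−0=0 ⇒ 0
Ȟ^1: (7−0)−6=1 ⇒ Z/7
Ȟ^2: (0−0)−0=0 ⇒ 0

Ȟ^0 = 0, Ȟ^1 = Z/7, Ȟ^2 = 0


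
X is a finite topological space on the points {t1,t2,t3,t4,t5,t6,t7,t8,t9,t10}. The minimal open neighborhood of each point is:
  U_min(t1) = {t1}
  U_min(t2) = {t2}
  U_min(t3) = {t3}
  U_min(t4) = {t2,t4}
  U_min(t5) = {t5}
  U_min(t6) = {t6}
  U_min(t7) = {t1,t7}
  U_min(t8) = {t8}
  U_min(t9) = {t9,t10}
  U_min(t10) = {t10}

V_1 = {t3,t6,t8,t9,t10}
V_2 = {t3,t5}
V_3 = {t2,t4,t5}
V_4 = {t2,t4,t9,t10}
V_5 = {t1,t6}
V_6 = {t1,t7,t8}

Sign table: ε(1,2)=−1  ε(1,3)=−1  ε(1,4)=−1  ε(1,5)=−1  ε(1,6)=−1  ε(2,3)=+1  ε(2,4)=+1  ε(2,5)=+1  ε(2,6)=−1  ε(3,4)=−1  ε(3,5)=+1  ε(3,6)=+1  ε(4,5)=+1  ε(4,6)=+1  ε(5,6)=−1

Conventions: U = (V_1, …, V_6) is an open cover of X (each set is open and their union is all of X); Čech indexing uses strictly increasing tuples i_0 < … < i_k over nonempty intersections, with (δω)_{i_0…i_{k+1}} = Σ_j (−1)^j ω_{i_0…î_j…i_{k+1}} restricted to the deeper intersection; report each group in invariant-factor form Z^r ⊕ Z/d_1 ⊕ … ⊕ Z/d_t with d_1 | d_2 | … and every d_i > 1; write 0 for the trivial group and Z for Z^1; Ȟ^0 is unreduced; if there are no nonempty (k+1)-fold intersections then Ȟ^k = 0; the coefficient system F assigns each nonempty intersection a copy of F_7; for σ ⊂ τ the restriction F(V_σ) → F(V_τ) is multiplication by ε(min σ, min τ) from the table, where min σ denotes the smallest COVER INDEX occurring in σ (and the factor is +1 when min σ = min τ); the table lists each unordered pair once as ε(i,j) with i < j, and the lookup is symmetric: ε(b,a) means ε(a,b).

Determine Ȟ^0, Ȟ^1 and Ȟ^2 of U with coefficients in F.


Ȟ^0(U;F) ≅ 0; Ȟ^1(U;F) ≅ Z/7; Ȟ^2(U;F) ≅ 0

nonempty intersections:
  V12={t3} V14={t9,t10} V15={t6} V16={t8} V23={t5} V34={t2,t4} V56={t1}
C dims 6,7; δ0: rk_F7 6
Ȟ^0: (6−6)−0=0 ⇒ 0
Ȟ^1: (7−0)−6=1 ⇒ Z/7
Ȟ^2: (0−0)−0=0 ⇒ 0


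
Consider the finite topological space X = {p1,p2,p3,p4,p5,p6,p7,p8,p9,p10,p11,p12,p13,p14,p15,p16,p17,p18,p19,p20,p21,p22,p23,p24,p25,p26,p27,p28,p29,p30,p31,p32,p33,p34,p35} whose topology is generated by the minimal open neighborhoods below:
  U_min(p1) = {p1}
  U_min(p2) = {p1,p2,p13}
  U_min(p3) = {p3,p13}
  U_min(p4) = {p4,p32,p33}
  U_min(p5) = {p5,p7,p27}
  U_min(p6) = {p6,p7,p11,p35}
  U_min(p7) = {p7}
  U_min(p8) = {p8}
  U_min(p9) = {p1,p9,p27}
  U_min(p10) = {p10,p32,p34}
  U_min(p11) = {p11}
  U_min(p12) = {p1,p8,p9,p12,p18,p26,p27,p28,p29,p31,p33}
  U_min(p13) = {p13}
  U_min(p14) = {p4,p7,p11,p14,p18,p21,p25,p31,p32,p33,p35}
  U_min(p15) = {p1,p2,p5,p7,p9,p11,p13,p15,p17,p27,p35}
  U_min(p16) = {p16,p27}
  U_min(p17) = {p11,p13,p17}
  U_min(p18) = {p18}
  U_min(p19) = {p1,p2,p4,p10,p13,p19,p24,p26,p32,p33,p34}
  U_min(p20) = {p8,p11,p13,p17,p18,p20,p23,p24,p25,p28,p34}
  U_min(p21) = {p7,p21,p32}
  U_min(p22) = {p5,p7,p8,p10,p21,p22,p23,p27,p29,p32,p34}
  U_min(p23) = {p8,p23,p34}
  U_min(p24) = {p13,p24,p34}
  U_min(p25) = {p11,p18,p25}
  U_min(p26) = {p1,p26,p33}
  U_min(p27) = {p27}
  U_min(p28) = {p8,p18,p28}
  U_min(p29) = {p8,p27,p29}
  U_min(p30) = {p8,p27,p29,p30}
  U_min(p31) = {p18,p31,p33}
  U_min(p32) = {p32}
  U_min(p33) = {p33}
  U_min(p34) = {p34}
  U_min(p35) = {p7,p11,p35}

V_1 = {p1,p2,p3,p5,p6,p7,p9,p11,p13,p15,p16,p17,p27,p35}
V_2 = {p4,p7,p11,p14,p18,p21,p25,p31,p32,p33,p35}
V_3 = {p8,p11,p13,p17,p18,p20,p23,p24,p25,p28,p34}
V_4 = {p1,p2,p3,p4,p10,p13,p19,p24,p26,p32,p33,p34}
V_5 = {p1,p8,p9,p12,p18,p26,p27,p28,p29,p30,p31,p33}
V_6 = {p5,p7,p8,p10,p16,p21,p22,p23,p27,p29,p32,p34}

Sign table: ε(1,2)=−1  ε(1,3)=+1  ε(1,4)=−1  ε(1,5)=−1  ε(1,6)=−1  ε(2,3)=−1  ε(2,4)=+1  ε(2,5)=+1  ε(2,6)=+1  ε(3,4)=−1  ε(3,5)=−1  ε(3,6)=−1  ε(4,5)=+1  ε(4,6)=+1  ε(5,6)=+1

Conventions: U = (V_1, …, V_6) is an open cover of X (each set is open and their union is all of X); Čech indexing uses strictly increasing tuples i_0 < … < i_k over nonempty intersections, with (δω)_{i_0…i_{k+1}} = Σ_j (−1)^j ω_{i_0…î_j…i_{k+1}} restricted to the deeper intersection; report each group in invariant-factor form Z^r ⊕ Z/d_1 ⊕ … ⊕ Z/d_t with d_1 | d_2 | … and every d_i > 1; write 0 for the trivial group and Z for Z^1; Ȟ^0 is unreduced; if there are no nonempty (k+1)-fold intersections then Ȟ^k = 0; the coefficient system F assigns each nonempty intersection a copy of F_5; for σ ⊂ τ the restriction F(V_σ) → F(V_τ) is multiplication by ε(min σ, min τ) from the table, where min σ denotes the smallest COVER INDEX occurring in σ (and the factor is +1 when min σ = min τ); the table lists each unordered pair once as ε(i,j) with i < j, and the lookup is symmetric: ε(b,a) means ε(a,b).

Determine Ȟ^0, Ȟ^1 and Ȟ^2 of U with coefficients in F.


nerve simplices:
  V12={p7,p11,p35} V13={p11,p13,p17} V14={p1,p2,p3,p13} V15={p1,p9,p27} V16={p5,p7,p16,p27} V23={p11,p18,p25} V24={p4,p32,p33} V25={p18,p31,p33} V26={p7,p21,p32} V34={p13,p24,p34} V35={p8,p18,p28} V36={p8,p23,p34} V45={p1,p26,p33} V46={p10,p32,p34} V56={p8,p27,p29}
  V123={p11} V126={p7} V134={p13} V145={p1} V156={p27} V235={p18} V245={p33} V246={p32} V346={p34} V356={p8}
C dims 6,15,10; δ0: rk_F5 5; δ1: rk_F5 10
degree 0: 6−5−0 = 1 → Ȟ^0 ≅ Z/5
degree 1: 15−10−5 = 0 → Ȟ^1 ≅ 0
degree 2: 10−0−10 = 0 → Ȟ^2 ≅ 0

Ȟ^0 ≅ Z/5, Ȟ^1 ≅ 0 and Ȟ^2 ≅ 0


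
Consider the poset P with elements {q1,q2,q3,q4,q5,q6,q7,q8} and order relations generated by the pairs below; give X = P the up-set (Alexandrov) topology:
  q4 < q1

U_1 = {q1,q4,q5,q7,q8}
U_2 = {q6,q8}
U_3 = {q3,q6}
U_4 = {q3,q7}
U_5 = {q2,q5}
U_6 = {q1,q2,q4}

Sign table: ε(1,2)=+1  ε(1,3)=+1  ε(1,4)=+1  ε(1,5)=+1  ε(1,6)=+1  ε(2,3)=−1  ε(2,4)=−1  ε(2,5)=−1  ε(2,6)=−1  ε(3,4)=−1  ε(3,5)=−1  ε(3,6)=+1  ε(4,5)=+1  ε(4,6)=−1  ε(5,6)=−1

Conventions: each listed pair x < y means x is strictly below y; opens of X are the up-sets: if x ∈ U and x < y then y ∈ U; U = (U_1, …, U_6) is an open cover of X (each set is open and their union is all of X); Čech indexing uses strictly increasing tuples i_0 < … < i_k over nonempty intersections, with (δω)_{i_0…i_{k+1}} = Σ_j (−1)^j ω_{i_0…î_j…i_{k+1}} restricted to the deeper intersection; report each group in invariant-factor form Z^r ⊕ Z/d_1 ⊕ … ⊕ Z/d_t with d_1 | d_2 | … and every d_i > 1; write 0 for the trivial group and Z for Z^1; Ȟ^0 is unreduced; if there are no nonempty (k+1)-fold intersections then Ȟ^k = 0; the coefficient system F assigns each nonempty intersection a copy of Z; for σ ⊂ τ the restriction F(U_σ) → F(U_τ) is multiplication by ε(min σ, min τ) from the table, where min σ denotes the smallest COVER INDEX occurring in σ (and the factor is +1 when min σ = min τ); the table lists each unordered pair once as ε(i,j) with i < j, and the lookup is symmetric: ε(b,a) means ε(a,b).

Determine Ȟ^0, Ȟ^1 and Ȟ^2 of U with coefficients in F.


cover nerve:
  U12={q8} U14={q7} U15={q5} U16={q1,q4} U23={q6} U34={q3} U56={q2}
C dims 6,7; δ0: rk 6, SNF 1^5·2
Ȟ^0: (6−6)−0=0 ⇒ 0
Ȟ^1: (7−0)−6=1 plus torsion [2] ⇒ Z ⊕ Z/2
Ȟ^2: (0−0)−0=0 ⇒ 0

Ȟ^0 = 0, Ȟ^1 = Z ⊕ Z/2, Ȟ^2 = 0


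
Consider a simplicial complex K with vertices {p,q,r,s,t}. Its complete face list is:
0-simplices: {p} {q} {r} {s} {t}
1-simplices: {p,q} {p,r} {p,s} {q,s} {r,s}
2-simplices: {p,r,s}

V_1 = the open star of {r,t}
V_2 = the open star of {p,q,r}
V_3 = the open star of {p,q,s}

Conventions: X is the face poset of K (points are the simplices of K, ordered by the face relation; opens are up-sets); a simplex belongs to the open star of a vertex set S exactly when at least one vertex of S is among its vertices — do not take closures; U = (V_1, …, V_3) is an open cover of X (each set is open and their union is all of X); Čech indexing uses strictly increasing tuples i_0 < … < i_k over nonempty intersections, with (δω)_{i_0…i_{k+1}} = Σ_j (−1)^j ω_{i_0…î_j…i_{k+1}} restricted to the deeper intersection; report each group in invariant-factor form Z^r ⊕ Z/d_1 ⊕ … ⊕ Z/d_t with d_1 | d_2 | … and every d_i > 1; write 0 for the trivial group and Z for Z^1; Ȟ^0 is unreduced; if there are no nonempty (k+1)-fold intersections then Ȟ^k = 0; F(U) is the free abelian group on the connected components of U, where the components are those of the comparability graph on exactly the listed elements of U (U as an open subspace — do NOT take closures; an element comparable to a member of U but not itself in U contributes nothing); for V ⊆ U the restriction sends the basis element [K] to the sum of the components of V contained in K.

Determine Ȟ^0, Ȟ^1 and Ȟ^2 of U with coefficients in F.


Ȟ^0 ≅ Z^2,  Ȟ^1 ≅ 0,  Ȟ^2 ≅ 0

nonempty overlaps:
  V1={{r},{t},{p,r},{r,s},{p,r,s}} V2={{p},{q},{r},{p,q},{p,r},{p,s},{q,s},{r,s},{p,r,s}} V3={{p},{q},{s},{p,q},{p,r},{p,s},{q,s},{r,s},{p,r,s}}
  V12={{r},{p,r},{r,s},{p,r,s}} V13={{p,r},{r,s},{p,r,s}} V23={{p},{q},{p,q},{p,r},{p,s},{q,s},{r,s},{p,r,s}}
  V123={{p,r},{r,s},{p,r,s}}
components per intersection:
  V1: {{r},{p,r},{r,s},{p,r,s}} {{t}}
  V2: {{p},{q},{r},{p,q},{p,r},{p,s},{q,s},{r,s},{p,r,s}}
  V3: {{p},{q},{s},{p,q},{p,r},{p,s},{q,s},{r,s},{p,r,s}}
  V12: {{r},{p,r},{r,s},{p,r,s}}
  V13: {{p,r},{r,s},{p,r,s}}
  V23: {{p},{q},{p,q},{p,r},{p,s},{q,s},{r,s},{p,r,s}}
  V123: {{p,r},{r,s},{p,r,s}}
C dims 4,3,1; δ0: rk 2, SNF 1^2; δ1: rk 1, SNF 1^1
degree 0: 4−2−0 = 2 → Ȟ^0 ≅ Z^2
degree 1: 3−1−2 = 0 → Ȟ^1 ≅ 0
degree 2: 1−0−1 = 0 → Ȟ^2 ≅ 0


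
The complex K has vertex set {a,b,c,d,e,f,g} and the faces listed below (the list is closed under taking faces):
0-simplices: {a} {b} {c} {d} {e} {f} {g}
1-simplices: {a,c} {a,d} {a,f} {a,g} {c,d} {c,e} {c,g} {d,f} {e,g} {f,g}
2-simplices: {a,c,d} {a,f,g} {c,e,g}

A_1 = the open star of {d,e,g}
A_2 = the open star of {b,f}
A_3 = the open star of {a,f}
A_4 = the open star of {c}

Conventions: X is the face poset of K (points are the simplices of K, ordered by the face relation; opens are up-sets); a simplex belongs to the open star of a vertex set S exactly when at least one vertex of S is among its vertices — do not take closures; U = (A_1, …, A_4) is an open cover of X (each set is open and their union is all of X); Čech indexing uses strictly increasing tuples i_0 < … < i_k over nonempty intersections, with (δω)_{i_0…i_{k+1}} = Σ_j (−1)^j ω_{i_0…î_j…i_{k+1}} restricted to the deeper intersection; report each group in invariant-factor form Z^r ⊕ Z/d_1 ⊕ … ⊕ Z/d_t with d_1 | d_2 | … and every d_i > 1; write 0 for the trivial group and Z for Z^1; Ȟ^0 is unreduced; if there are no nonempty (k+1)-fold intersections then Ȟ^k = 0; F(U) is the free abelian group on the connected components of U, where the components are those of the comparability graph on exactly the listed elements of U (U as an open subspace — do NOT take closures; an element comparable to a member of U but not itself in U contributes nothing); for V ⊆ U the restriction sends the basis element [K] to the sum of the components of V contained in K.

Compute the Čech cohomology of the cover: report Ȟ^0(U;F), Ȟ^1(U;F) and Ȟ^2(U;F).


Ȟ^0(U;F) ≅ Z^2, Ȟ^1(U;F) ≅ Z^2, Ȟ^2(U;F) ≅ 0

intersection data:
  A1={{d},{e},{g},{a,d},{a,g},{c,d},{c,e},{c,g},{d,f},{e,g},{f,g},{a,c,d},{a,f,g},{c,e,g}} A2={{b},{f},{a,f},{d,f},{f,g},{a,f,g}} A3={{a},{f},{a,c},{a,d},{a,f},{a,g},{d,f},{f,g},{a,c,d},{a,f,g}} A4={{c},{a,c},{c,d},{c,e},{c,g},{a,c,d},{c,e,g}}
  A12={{d,f},{f,g},{a,f,g}} A13={{a,d},{a,g},{d,f},{f,g},{a,c,d},{a,f,g}} A14={{c,d},{c,e},{c,g},{a,c,d},{c,e,g}} A23={{f},{a,f},{d,f},{f,g},{a,f,g}} A34={{a,c},{a,c,d}}
  A123={{d,f},{f,g},{a,f,g}} A134={{a,c,d}}
components per intersection:
  A1: {{d},{a,d},{c,d},{d,f},{a,c,d}} {{e},{g},{a,g},{c,e},{c,g},{e,g},{f,g},{a,f,g},{c,e,g}}
  A2: {{b}} {{f},{a,f},{d,f},{f,g},{a,f,g}}
  A3: {{a},{f},{a,c},{a,d},{a,f},{a,g},{d,f},{f,g},{a,c,d},{a,f,g}}
  A4: {{c},{a,c},{c,d},{c,e},{c,g},{a,c,d},{c,e,g}}
  A12: {{d,f}} {{f,g},{a,f,g}}
  A13: {{a,d},{a,c,d}} {{a,g},{f,g},{a,f,g}} {{d,f}}
  A14: {{c,d},{a,c,d}} {{c,e},{c,g},{c,e,g}}
  A23: {{f},{a,f},{d,f},{f,g},{a,f,g}}
  A34: {{a,c},{a,c,d}}
  A123: {{d,f}} {{f,g},{a,f,g}}
  A134: {{a,c,d}}
C dims 6,9,3; δ0: rk 4, SNF 1^4; δ1: rk 3, SNF 1^3
Ȟ^0 = (6 − 4) − 0 = 2, so Ȟ^0 ≅ Z^2
Ȟ^1 = (9 − 3) − 4 = 2, so Ȟ^1 ≅ Z^2
Ȟ^2 = (3 − 0) − 3 = 0, so Ȟ^2 ≅ 0


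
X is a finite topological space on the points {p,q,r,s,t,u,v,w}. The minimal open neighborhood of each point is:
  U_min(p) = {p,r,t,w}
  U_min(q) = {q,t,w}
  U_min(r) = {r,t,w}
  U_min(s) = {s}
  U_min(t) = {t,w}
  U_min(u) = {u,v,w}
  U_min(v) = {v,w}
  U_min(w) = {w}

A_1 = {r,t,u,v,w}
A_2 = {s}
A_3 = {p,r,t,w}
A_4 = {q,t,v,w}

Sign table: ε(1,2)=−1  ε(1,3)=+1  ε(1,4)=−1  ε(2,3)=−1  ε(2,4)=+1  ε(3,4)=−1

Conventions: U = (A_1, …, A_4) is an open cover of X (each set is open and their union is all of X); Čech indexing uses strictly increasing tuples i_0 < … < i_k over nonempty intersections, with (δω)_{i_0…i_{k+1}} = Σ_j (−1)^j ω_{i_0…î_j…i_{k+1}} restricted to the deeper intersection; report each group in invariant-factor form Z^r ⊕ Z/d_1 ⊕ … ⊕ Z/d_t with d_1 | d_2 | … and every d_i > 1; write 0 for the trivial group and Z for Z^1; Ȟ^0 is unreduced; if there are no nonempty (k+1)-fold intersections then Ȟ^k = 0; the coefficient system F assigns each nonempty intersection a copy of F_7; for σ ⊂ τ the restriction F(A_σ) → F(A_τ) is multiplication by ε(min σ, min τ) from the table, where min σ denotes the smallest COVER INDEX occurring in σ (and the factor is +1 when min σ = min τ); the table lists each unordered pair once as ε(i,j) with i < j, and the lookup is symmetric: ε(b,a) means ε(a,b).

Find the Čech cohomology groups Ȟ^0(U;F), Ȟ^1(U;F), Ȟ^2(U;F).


nonempty overlaps:
  A13={r,t,w} A14={t,v,w} A34={t,w}
  A134={t,w}
C dims 4,3,1; δ0: rk_F7 2; δ1: rk_F7 1
degree 0: 4−2−0 = 2 → Ȟ^0 ≅ Z/7 ⊕ Z/7
degree 1: 3−1−2 = 0 → Ȟ^1 ≅ 0
degree 2: 1−0−1 = 0 → Ȟ^2 ≅ 0

Ȟ^0 ≅ Z/7 ⊕ Z/7; Ȟ^1 ≅ 0; Ȟ^2 ≅ 0


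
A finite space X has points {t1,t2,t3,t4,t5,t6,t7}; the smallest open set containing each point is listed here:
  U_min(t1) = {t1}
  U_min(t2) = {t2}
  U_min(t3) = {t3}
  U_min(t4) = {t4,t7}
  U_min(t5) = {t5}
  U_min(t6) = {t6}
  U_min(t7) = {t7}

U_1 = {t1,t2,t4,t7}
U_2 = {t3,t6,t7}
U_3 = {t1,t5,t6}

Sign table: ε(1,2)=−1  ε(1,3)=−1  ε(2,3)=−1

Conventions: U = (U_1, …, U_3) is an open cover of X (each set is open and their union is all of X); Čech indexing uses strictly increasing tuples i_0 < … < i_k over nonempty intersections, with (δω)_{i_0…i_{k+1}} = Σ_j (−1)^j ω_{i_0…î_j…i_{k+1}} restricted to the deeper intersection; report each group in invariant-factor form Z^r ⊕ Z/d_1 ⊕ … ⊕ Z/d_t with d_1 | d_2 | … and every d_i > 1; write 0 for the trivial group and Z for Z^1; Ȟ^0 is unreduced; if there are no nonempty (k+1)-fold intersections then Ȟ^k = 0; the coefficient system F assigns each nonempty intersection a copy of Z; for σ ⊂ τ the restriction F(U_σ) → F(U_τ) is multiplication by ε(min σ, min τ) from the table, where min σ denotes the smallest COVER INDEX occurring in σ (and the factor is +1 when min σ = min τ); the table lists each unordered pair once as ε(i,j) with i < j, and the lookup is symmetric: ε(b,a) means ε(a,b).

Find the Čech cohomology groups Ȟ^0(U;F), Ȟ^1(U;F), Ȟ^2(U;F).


cover nerve:
  U12={t7} U13={t1} U23={t6}
C dims 3,3; δ0: rk 3, SNF 1^2·2
Ȟ^0: (3−3)−0=0 ⇒ 0
Ȟ^1: (3−0)−3=0 plus torsion [2] ⇒ Z/2
Ȟ^2: (0−0)−0=0 ⇒ 0

Ȟ^0 ≅ 0; Ȟ^1 ≅ Z/2; Ȟ^2 ≅ 0


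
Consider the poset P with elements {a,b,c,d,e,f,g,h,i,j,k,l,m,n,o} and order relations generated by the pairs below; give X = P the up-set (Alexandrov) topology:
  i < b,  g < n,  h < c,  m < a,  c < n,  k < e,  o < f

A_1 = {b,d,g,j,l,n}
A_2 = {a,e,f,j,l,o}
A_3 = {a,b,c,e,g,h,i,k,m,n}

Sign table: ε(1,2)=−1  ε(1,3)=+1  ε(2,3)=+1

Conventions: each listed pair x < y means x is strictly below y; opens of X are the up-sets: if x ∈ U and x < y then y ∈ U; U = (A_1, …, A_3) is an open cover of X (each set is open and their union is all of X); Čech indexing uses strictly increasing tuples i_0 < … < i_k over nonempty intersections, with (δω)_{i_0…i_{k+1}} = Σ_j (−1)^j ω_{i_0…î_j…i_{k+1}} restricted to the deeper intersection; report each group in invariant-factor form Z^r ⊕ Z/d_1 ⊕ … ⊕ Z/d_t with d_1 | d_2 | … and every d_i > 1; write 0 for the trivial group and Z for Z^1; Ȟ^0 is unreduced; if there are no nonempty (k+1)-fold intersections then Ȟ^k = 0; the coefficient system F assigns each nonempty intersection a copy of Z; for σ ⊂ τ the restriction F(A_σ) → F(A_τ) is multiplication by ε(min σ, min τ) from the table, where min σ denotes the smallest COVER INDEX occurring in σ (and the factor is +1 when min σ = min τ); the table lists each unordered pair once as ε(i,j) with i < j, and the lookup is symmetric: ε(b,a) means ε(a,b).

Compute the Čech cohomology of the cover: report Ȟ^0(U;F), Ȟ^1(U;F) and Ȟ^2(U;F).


cover nerve:
  A12={j,l} A13={b,g,n} A23={a,e}
C dims 3,3; δ0: rk 3, SNF 1^2·2
Ȟ^0: (3−3)−0=0 ⇒ 0
Ȟ^1: (3−0)−3=0 plus torsion [2] ⇒ Z/2
Ȟ^2: (0−0)−0=0 ⇒ 0

Ȟ^0 ≅ 0, Ȟ^1 ≅ Z/2 and Ȟ^2 ≅ 0


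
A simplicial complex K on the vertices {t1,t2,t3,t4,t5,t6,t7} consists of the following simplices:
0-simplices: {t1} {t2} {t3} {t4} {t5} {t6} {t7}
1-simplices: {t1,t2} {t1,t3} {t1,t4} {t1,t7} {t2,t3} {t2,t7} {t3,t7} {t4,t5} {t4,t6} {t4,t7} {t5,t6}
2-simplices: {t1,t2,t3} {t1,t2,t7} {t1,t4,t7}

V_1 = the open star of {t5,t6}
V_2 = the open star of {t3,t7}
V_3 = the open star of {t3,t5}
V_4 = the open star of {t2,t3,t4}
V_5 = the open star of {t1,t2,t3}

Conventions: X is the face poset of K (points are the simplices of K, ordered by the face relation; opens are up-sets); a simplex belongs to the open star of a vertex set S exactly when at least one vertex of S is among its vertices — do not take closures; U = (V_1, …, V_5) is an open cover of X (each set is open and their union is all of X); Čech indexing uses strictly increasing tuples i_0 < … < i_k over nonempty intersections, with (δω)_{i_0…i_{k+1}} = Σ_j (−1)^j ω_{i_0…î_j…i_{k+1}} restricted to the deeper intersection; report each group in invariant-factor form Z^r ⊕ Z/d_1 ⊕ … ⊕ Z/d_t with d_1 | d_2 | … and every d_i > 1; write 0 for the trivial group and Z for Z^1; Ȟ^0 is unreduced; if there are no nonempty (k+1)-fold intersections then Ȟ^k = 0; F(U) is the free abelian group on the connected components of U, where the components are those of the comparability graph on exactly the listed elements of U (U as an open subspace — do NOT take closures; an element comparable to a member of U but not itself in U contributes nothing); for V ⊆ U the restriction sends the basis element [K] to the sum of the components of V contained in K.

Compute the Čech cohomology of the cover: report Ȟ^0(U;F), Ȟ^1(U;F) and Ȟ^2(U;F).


nonempty intersections:
  V1={{t5},{t6},{t4,t5},{t4,t6},{t5,t6}} V2={{t3},{t7},{t1,t3},{t1,t7},{t2,t3},{t2,t7},{t3,t7},{t4,t7},{t1,t2,t3},{t1,t2,t7},{t1,t4,t7}} V3={{t3},{t5},{t1,t3},{t2,t3},{t3,t7},{t4,t5},{t5,t6},{t1,t2,t3}} V4={{t2},{t3},{t4},{t1,t2},{t1,t3},{t1,t4},{t2,t3},{t2,t7},{t3,t7},{t4,t5},{t4,t6},{t4,t7},{t1,t2,t3},{t1,t2,t7},{t1,t4,t7}} V5={{t1},{t2},{t3},{t1,t2},{t1,t3},{t1,t4},{t1,t7},{t2,t3},{t2,t7},{t3,t7},{t1,t2,t3},{t1,t2,t7},{t1,t4,t7}}
  V13={{t5},{t4,t5},{t5,t6}} V14={{t4,t5},{t4,t6}} V23={{t3},{t1,t3},{t2,t3},{t3,t7},{t1,t2,t3}} V24={{t3},{t1,t3},{t2,t3},{t2,t7},{t3,t7},{t4,t7},{t1,t2,t3},{t1,t2,t7},{t1,t4,t7}} V25={{t3},{t1,t3},{t1,t7},{t2,t3},{t2,t7},{t3,t7},{t1,t2,t3},{t1,t2,t7},{t1,t4,t7}} V34={{t3},{t1,t3},{t2,t3},{t3,t7},{t4,t5},{t1,t2,t3}} V35={{t3},{t1,t3},{t2,t3},{t3,t7},{t1,t2,t3}} V45={{t2},{t3},{t1,t2},{t1,t3},{t1,t4},{t2,t3},{t2,t7},{t3,t7},{t1,t2,t3},{t1,t2,t7},{t1,t4,t7}}
  V134={{t4,t5}} V234={{t3},{t1,t3},{t2,t3},{t3,t7},{t1,t2,t3}} V235={{t3},{t1,t3},{t2,t3},{t3,t7},{t1,t2,t3}} V245={{t3},{t1,t3},{t2,t3},{t2,t7},{t3,t7},{t1,t2,t3},{t1,t2,t7},{t1,t4,t7}} V345={{t3},{t1,t3},{t2,t3},{t3,t7},{t1,t2,t3}}
  V2345={{t3},{t1,t3},{t2,t3},{t3,t7},{t1,t2,t3}}
components per intersection:
  V1: {{t5},{t6},{t4,t5},{t4,t6},{t5,t6}}
  V2: {{t3},{t7},{t1,t3},{t1,t7},{t2,t3},{t2,t7},{t3,t7},{t4,t7},{t1,t2,t3},{t1,t2,t7},{t1,t4,t7}}
  V3: {{t3},{t1,t3},{t2,t3},{t3,t7},{t1,t2,t3}} {{t5},{t4,t5},{t5,t6}}
  V4: {{t2},{t3},{t1,t2},{t1,t3},{t2,t3},{t2,t7},{t3,t7},{t1,t2,t3},{t1,t2,t7}} {{t4},{t1,t4},{t4,t5},{t4,t6},{t4,t7},{t1,t4,t7}}
  V5: {{t1},{t2},{t3},{t1,t2},{t1,t3},{t1,t4},{t1,t7},{t2,t3},{t2,t7},{t3,t7},{t1,t2,t3},{t1,t2,t7},{t1,t4,t7}}
  V13: {{t5},{t4,t5},{t5,t6}}
  V14: {{t4,t5}} {{t4,t6}}
  V23: {{t3},{t1,t3},{t2,t3},{t3,t7},{t1,t2,t3}}
  V24: {{t3},{t1,t3},{t2,t3},{t3,t7},{t1,t2,t3}} {{t2,t7},{t1,t2,t7}} {{t4,t7},{t1,t4,t7}}
  V25: {{t3},{t1,t3},{t2,t3},{t3,t7},{t1,t2,t3}} {{t1,t7},{t2,t7},{t1,t2,t7},{t1,t4,t7}}
  V34: {{t3},{t1,t3},{t2,t3},{t3,t7},{t1,t2,t3}} {{t4,t5}}
  V35: {{t3},{t1,t3},{t2,t3},{t3,t7},{t1,t2,t3}}
  V45: {{t2},{t3},{t1,t2},{t1,t3},{t2,t3},{t2,t7},{t3,t7},{t1,t2,t3},{t1,t2,t7}} {{t1,t4},{t1,t4,t7}}
  V134: {{t4,t5}}
  V234: {{t3},{t1,t3},{t2,t3},{t3,t7},{t1,t2,t3}}
  V235: {{t3},{t1,t3},{t2,t3},{t3,t7},{t1,t2,t3}}
  V245: {{t3},{t1,t3},{t2,t3},{t3,t7},{t1,t2,t3}} {{t2,t7},{t1,t2,t7}} {{t1,t4,t7}}
  V345: {{t3},{t1,t3},{t2,t3},{t3,t7},{t1,t2,t3}}
  V2345: {{t3},{t1,t3},{t2,t3},{t3,t7},{t1,t2,t3}}
C dims 7,14,7,1; δ0: rk 6, SNF 1^6; δ1: rk 6, SNF 1^6; δ2: rk 1, SNF 1^1
Ȟ^0: (7−6)−0=1 ⇒ Z
Ȟ^1: (14−6)−6=2 ⇒ Z^2
Ȟ^2: (7−1)−6=0 ⇒ 0

Ȟ^0 = Z, Ȟ^1 = Z^2 and Ȟ^2 = 0


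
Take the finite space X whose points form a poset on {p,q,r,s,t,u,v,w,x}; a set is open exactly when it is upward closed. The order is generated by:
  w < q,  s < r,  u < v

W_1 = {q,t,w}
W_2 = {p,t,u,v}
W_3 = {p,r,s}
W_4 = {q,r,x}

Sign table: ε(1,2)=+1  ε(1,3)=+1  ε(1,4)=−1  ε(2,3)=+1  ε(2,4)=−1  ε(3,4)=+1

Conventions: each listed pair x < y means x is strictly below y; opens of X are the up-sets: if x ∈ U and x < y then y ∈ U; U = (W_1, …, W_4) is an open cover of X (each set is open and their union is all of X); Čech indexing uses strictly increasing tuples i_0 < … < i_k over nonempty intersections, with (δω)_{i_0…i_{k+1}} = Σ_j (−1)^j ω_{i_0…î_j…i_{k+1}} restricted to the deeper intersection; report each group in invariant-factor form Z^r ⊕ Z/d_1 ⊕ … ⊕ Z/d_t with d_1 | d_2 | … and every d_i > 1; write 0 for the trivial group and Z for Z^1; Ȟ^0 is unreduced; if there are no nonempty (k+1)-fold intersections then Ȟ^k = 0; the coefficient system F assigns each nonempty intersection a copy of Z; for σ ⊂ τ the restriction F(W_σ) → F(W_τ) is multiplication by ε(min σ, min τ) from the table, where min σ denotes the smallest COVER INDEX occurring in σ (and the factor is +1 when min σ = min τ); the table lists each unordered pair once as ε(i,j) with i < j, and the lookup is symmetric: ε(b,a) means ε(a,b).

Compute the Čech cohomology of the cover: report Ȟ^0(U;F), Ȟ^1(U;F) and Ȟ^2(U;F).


nonempty intersections:
  W12={t} W14={q} W23={p} W34={r}
C dims 4,4; δ0: rk 4, SNF 1^3·2
Ȟ^0: (4−4)−0=0 ⇒ 0
Ȟ^1: (4−0)−4=0 plus torsion [2] ⇒ Z/2
Ȟ^2: (0−0)−0=0 ⇒ 0

Ȟ^0 = 0, Ȟ^1 = Z/2, Ȟ^2 = 0


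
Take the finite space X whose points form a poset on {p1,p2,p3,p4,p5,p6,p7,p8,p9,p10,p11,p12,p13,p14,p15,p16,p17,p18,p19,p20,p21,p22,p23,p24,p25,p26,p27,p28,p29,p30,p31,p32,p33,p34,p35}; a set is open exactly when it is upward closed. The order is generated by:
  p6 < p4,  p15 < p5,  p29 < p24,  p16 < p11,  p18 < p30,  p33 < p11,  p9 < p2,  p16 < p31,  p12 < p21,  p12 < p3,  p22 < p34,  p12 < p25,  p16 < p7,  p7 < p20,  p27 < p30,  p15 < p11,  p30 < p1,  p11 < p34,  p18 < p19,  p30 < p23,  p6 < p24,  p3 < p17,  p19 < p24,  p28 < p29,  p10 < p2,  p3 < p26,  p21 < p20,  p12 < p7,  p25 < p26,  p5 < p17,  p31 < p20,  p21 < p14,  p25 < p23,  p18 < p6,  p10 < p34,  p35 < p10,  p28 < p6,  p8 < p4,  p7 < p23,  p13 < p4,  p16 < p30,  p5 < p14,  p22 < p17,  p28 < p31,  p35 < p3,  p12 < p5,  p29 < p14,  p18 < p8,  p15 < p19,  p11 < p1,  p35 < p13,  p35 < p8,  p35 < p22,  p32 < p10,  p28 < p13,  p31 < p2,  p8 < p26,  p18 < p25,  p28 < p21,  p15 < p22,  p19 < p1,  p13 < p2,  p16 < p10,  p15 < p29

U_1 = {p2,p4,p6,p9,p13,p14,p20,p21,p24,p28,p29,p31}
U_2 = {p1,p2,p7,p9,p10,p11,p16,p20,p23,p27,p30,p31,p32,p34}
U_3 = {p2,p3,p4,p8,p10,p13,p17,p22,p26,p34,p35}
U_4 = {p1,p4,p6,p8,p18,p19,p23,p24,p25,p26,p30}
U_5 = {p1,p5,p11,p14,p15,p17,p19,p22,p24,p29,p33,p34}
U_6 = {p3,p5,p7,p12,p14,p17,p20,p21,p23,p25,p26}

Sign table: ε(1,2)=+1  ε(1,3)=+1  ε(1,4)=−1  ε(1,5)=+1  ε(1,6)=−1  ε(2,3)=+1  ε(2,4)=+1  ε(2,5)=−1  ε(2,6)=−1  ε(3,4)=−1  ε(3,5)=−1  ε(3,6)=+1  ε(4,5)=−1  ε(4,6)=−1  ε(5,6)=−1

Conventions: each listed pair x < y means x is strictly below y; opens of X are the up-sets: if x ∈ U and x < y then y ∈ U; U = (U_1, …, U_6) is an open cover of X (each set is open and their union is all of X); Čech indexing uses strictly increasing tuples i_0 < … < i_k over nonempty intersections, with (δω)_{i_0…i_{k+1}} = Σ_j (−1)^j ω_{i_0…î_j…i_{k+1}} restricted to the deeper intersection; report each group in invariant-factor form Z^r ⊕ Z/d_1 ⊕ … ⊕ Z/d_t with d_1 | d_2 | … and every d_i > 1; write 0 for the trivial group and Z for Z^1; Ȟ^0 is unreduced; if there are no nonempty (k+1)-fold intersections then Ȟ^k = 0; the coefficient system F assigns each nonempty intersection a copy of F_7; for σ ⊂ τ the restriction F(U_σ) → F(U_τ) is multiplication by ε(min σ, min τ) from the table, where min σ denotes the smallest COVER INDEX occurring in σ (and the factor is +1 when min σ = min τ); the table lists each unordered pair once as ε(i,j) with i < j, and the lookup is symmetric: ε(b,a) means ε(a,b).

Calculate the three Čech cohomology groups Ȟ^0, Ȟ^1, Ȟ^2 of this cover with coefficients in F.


Ȟ^0 ≅ 0; Ȟ^1 ≅ 0; Ȟ^2 ≅ Z/7

nonempty intersections:
  U12={p2,p9,p20,p31} U13={p2,p4,p13} U14={p4,p6,p24} U15={p14,p24,p29} U16={p14,p20,p21} U23={p2,p10,p34} U24={p1,p23,p30} U25={p1,p11,p34} U26={p7,p20,p23} U34={p4,p8,p26} U35={p17,p22,p34} U36={p3,p17,p26} U45={p1,p19,p24} U46={p23,p25,p26} U56={p5,p14,p17}
  U123={p2} U126={p20} U134={p4} U145={p24} U156={p14} U235={p34} U245={p1} U246={p23} U346={p26} U356={p17}
C dims 6,15,10; δ0: rk_F7 6; δ1: rk_F7 9
Ȟ^0: (6−6)−0=0 ⇒ 0
Ȟ^1: (15−9)−6=0 ⇒ 0
Ȟ^2: (10−0)−9=1 ⇒ Z/7


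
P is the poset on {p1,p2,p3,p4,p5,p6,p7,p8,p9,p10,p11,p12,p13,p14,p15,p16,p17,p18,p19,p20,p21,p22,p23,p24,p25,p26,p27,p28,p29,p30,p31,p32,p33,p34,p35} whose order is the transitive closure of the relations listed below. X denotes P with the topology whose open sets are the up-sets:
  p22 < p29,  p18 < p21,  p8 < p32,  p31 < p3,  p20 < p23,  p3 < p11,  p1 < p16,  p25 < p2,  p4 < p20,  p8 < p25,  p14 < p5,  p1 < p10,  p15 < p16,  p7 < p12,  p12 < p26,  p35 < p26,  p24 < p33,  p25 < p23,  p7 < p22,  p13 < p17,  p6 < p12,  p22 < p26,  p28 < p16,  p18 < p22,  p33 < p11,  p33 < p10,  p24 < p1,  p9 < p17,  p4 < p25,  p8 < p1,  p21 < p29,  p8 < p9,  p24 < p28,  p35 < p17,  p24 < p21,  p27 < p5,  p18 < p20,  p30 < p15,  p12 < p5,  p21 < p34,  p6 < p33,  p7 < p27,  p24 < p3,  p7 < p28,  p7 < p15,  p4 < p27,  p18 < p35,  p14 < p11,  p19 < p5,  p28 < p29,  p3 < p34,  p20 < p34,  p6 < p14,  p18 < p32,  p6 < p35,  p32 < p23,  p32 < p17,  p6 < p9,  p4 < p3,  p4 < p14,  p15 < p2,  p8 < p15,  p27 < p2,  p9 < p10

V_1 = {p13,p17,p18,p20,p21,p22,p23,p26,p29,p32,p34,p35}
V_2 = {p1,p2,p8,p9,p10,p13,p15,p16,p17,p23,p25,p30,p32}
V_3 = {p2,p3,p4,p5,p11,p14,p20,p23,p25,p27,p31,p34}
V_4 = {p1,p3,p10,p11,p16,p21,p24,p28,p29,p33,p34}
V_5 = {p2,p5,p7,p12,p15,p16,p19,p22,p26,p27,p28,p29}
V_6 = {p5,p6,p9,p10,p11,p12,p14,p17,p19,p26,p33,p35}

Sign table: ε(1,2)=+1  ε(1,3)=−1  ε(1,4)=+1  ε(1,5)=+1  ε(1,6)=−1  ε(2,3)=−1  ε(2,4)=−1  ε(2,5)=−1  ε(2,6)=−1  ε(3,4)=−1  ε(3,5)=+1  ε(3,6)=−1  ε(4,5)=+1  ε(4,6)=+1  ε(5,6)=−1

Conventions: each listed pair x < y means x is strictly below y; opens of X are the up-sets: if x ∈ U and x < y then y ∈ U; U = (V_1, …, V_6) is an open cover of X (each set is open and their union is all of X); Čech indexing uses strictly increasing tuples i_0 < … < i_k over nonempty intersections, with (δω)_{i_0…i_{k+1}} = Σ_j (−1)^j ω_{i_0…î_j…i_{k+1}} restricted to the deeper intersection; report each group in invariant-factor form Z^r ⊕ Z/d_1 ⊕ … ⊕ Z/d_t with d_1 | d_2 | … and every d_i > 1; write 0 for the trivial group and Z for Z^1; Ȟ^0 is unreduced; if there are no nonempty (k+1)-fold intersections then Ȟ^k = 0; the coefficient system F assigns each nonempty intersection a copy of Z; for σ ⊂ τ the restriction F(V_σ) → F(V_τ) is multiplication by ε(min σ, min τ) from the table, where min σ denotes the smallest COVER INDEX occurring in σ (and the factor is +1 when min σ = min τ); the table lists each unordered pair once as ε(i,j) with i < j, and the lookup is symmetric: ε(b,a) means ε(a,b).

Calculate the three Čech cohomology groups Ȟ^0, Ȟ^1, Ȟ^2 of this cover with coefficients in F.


Ȟ^0 = 0,  Ȟ^1 = Z/2,  Ȟ^2 = Z

cover nerve:
  V12={p13,p17,p23,p32} V13={p20,p23,p34} V14={p21,p29,p34} V15={p22,p26,p29} V16={p17,p26,p35} V23={p2,p23,p25} V24={p1,p10,p16} V25={p2,p15,p16} V26={p9,p10,p17} V34={p3,p11,p34} V35={p2,p5,p27} V36={p5,p11,p14} V45={p16,p28,p29} V46={p10,p11,p33} V56={p5,p12,p19,p26}
  V123={p23} V126={p17} V134={p34} V145={p29} V156={p26} V235={p2} V245={p16} V246={p10} V346={p11} V356={p5}
C dims 6,15,10; δ0: rk 6, SNF 1^5·2; δ1: rk 9, SNF 1^9
Ȟ^0: (6−6)−0=0 ⇒ 0
Ȟ^1: (15−9)−6=0 plus torsion [2] ⇒ Z/2
Ȟ^2: (10−0)−9=1 ⇒ Z
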